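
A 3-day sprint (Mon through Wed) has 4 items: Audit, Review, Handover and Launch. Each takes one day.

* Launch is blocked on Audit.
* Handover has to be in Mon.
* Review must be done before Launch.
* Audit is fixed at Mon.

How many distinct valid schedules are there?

Enumerating: Review -> Mon; Launch -> Tue; Handover -> Mon; Audit -> Mon | Handover -> Mon; Audit -> Mon; Review -> Mon; Launch -> Wed | Handover in Mon, Audit in Mon, Review in Tue, Launch in Wed.

3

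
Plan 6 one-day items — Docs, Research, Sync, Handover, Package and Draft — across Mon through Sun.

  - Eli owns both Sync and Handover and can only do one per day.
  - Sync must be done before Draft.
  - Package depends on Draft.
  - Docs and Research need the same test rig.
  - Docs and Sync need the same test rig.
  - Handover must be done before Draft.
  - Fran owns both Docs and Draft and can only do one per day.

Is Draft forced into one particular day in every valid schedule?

Draft can be Wed (e.g. Docs=Tue; Sync=Mon; Draft=Wed; Handover=Tue; Package=Thu; Research=Mon) or Thu (e.g. Docs in Tue; Package in Fri; Sync in Mon; Research in Mon; Draft in Thu; Handover in Tue).

No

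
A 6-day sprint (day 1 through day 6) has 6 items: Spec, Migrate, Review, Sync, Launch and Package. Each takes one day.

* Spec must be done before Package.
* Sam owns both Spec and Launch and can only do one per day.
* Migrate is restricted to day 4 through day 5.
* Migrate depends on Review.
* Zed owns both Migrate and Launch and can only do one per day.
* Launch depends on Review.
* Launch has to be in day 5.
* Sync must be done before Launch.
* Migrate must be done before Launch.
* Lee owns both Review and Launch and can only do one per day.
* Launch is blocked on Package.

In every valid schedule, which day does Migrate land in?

Migrate's window is day 4–day 5.
Launch is fixed at day 5, and Migrate can't share a day with Launch.
So Migrate must be day 4.

day 4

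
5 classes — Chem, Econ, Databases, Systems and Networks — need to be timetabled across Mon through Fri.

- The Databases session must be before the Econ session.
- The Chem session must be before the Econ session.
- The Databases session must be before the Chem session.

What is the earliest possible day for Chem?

Precedence pushes Chem to at least Tue; downstream work caps Chem at Thu.
Chem at Tue is achievable: Systems=Mon; Databases=Mon; Chem=Tue; Econ=Wed; Networks=Mon.

Tue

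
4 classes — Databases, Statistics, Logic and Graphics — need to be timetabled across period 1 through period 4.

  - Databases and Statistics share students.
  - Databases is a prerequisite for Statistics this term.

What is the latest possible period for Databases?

period 3

Downstream work caps Databases at period 3.
Databases at period 3 is achievable: Graphics in period 1; Logic in period 1; Databases in period 3; Statistics in period 4.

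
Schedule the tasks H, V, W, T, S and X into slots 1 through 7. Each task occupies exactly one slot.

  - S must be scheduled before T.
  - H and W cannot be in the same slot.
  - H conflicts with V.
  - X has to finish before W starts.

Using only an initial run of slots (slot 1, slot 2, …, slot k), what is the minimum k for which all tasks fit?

2

The precedence chain requires at least 2 distinct slots.
2 works (last occupied slot: 2): for example X=1; H=1; V=2; S=1; T=2; W=2.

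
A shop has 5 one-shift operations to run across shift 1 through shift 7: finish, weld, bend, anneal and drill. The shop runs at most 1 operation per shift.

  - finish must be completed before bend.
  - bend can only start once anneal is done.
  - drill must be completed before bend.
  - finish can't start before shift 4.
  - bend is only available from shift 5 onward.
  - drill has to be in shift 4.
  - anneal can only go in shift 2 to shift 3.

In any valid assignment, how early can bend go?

shift 6

Bend is available from shift 5.
bend at shift 6 is achievable: finish -> shift 5, drill -> shift 4, anneal -> shift 2, weld -> shift 1, bend -> shift 6.
Nothing earlier works — the capacity limit rule out every shift before shift 6.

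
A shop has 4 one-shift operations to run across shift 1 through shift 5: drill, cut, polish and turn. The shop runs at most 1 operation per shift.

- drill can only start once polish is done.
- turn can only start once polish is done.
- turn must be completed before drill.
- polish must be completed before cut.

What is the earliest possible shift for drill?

Precedence pushes drill to at least shift 3.
drill at shift 3 is achievable: drill in shift 3, turn in shift 2, cut in shift 4, polish in shift 1.

shift 3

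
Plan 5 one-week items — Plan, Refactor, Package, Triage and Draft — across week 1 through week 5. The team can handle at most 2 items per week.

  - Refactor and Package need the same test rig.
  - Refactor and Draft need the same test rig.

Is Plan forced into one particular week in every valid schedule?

Plan can be week 1 (e.g. Plan=week 1; Refactor=week 1; Triage=week 2; Package=week 2; Draft=week 3) or week 2 (e.g. Triage in week 1, Package in week 2, Refactor in week 1, Plan in week 2, Draft in week 3).

No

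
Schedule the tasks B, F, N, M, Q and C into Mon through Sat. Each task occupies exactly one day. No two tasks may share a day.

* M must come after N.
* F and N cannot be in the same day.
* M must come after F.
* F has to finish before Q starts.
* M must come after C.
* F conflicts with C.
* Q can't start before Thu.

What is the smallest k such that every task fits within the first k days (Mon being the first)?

The precedence chain requires at least 2 distinct days.
With at most 1 per day and 6 tasks, at least 6 days are needed.
Q can't be placed before Thu — that is day 4 counting from Mon — so the schedule must run through at least 4 days.
6 works (last occupied day: Sat): for example Q -> Thu, N -> Tue, F -> Mon, C -> Wed, B -> Sat, M -> Fri.

6 days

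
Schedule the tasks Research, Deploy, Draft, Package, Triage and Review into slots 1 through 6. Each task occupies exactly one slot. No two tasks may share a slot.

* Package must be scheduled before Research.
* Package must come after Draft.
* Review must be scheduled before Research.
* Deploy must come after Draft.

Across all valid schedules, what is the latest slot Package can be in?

Precedence pushes Package to at least 2; downstream work caps Package at 5.
Package at 5 is achievable: Triage in 4; Research in 6; Deploy in 2; Draft in 1; Review in 3; Package in 5.

5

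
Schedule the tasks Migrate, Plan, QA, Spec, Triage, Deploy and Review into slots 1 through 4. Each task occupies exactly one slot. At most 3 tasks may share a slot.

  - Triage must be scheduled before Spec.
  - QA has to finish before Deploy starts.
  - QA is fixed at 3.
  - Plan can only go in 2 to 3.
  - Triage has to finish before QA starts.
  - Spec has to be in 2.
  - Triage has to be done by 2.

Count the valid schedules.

Splitting on Migrate: it can be 1 (8), 2 (7), 3 (7), 4 (8). Listing each branch's schedules as (Plan, QA, Spec, Triage, Deploy, Review):
Migrate=1: (2,3,2,1,4,1) (2,3,2,1,4,2) (2,3,2,1,4,3) (2,3,2,1,4,4) (3,3,2,1,4,1) (3,3,2,1,4,2) (3,3,2,1,4,3) (3,3,2,1,4,4) — 8.
Migrate=2: (2,3,2,1,4,1) (2,3,2,1,4,3) (2,3,2,1,4,4) (3,3,2,1,4,1) (3,3,2,1,4,2) (3,3,2,1,4,3) (3,3,2,1,4,4) — 7.
Migrate=3: (2,3,2,1,4,1) (2,3,2,1,4,2) (2,3,2,1,4,3) (2,3,2,1,4,4) (3,3,2,1,4,1) (3,3,2,1,4,2) (3,3,2,1,4,4) — 7.
Migrate=4: (2,3,2,1,4,1) (2,3,2,1,4,2) (2,3,2,1,4,3) (2,3,2,1,4,4) (3,3,2,1,4,1) (3,3,2,1,4,2) (3,3,2,1,4,3) (3,3,2,1,4,4) — 8.
Summing: 8 + 7 + 7 + 8 = 30.

30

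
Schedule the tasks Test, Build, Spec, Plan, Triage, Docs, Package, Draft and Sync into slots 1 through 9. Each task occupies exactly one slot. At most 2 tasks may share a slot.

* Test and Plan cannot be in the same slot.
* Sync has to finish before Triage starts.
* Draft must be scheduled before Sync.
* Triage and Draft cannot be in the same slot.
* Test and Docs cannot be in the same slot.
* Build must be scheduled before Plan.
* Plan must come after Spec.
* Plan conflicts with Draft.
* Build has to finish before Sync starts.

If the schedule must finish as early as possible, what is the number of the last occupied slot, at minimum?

slot 5

The precedence chain requires at least 3 distinct slots.
With at most 2 per slot and 9 tasks, at least 5 slots are needed.
5 works (last occupied slot: 5): for example Spec -> 2, Docs -> 5, Draft -> 1, Test -> 4, Build -> 1, Plan -> 3, Sync -> 2, Triage -> 3, Package -> 4.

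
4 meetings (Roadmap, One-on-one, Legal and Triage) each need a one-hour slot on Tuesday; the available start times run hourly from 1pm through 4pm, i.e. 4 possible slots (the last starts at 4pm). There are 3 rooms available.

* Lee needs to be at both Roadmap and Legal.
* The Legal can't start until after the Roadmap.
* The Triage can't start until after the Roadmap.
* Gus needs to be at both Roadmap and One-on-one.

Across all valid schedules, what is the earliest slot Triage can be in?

Precedence pushes Triage to at least 2pm.
Triage at 2pm is achievable: One-on-one -> 2pm, Triage -> 2pm, Roadmap -> 1pm, Legal -> 2pm.

2pm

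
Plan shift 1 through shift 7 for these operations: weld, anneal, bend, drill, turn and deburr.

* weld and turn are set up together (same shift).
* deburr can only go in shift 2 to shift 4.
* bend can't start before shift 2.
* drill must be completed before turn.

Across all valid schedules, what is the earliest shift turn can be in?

shift 2

Precedence pushes turn to at least shift 2.
turn at shift 2 is achievable: turn=shift 2; bend=shift 2; deburr=shift 2; anneal=shift 1; drill=shift 1; weld=shift 2.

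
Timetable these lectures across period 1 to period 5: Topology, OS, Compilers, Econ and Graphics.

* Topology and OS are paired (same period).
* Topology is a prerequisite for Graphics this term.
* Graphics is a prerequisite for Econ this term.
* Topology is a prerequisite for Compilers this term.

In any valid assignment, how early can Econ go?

period 3

Precedence pushes Econ to at least period 3.
Econ at period 3 is achievable: OS=period 1; Topology=period 1; Compilers=period 2; Graphics=period 2; Econ=period 3.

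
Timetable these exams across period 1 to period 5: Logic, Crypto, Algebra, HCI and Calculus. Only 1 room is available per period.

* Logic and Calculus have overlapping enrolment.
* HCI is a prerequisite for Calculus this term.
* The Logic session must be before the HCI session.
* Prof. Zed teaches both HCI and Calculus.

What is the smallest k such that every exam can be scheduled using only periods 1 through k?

5

The precedence chain requires at least 3 distinct periods.
With at most 1 per period and 5 exams, at least 5 periods are needed.
5 works (last occupied period: period 5): for example HCI=period 2, Calculus=period 3, Crypto=period 4, Logic=period 1, Algebra=period 5.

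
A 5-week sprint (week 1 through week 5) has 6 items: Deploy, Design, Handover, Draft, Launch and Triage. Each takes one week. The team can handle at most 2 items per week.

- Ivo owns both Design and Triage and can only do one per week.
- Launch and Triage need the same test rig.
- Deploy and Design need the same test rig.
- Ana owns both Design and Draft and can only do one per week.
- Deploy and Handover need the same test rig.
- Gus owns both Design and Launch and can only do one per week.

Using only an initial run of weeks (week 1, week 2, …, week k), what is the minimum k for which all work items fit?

With at most 2 per week and 6 work items, at least 3 weeks are needed.
3 works (last occupied week: week 3): for example Deploy=week 1, Design=week 2, Draft=week 3, Handover=week 2, Triage=week 3, Launch=week 1.

3 weeks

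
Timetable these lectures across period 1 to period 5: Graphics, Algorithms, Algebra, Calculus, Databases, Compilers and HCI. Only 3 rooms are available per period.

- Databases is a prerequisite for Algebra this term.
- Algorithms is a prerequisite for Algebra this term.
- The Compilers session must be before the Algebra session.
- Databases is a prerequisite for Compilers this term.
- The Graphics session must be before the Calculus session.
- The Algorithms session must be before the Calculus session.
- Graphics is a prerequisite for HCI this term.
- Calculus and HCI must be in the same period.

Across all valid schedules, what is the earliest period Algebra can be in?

Precedence pushes Algebra to at least period 3.
Algebra at period 3 is achievable: Databases=period 1, Calculus=period 2, Compilers=period 2, Algorithms=period 1, Graphics=period 1, Algebra=period 3, HCI=period 2.

period 3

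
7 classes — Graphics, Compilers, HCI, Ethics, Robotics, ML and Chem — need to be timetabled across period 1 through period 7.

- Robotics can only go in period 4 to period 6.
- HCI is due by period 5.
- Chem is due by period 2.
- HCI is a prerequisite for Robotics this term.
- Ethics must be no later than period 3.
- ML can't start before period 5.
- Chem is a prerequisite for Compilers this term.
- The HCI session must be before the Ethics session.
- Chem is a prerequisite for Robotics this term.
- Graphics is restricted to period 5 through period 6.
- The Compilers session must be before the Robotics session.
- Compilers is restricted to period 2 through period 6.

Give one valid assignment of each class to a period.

ML=period 5; Ethics=period 2; Graphics=period 5; Compilers=period 2; Chem=period 1; Robotics=period 4; HCI=period 1

Checking: Chem(period 1) before Robotics(period 4); Compilers(period 2) before Robotics(period 4); HCI(period 1) before Robotics(period 4); Chem(period 1) before Compilers(period 2); HCI(period 1) before Ethics(period 2); Compilers=period 2 in [period 2,period 6]; HCI=period 1 in [period 1,period 5]; Graphics=period 5 in [period 5,period 6]; Robotics=period 4 in [period 4,period 6]; Chem=period 1 in [period 1,period 2]; ML=period 5 in [period 5,period 7]; Ethics=period 2 in [period 1,period 3].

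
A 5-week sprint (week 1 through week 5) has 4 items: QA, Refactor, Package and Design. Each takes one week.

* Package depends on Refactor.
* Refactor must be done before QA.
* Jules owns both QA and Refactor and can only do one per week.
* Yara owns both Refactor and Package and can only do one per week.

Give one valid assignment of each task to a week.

Package in week 2, Design in week 1, QA in week 2, Refactor in week 1

Checking: Refactor(week 1) before QA(week 2); Refactor(week 1) before Package(week 2); QA(week 2) != Refactor(week 1); Refactor(week 1) != Package(week 2).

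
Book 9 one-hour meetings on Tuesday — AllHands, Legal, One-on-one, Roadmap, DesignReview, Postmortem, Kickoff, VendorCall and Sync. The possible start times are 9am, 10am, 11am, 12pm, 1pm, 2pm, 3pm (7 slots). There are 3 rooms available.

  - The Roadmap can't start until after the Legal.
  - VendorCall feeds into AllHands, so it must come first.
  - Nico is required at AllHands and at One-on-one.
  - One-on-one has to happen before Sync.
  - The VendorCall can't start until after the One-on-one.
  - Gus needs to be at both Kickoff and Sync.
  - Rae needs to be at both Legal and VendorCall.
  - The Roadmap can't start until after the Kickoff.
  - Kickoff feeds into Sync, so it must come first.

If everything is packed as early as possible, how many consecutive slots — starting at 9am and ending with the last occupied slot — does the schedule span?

3 slots

The precedence chain requires at least 3 distinct slots.
With at most 3 per slot and 9 meetings, at least 3 slots are needed.
3 works (last occupied slot: 11am): for example VendorCall=10am, Legal=9am, Roadmap=10am, Sync=10am, Postmortem=11am, Kickoff=9am, One-on-one=9am, DesignReview=11am, AllHands=11am.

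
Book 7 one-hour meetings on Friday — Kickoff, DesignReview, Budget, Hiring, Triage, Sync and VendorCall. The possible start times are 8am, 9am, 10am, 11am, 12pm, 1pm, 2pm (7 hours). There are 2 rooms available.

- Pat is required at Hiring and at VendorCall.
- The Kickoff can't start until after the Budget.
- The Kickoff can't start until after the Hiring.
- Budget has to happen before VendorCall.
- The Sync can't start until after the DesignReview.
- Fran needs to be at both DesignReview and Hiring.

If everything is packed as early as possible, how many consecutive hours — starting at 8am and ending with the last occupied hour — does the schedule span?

The precedence chain requires at least 2 distinct hours.
With at most 2 per hour and 7 meetings, at least 4 hours are needed.
4 works (last occupied hour: 11am): for example Budget -> 8am; Triage -> 11am; Hiring -> 8am; DesignReview -> 9am; Sync -> 10am; VendorCall -> 10am; Kickoff -> 9am.

4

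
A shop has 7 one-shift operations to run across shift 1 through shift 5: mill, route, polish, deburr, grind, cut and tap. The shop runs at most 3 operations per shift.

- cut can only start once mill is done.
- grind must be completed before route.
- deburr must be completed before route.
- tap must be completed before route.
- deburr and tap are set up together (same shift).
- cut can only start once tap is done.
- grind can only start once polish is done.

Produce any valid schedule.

mill -> shift 2, cut -> shift 3, polish -> shift 1, deburr -> shift 1, grind -> shift 2, tap -> shift 1, route -> shift 3

Checking: tap(shift 1) before cut(shift 3); mill(shift 2) before cut(shift 3); tap(shift 1) before route(shift 3); grind(shift 2) before route(shift 3); polish(shift 1) before grind(shift 2); deburr(shift 1) before route(shift 3); deburr = tap = shift 1; max 3 per shift (cap 3).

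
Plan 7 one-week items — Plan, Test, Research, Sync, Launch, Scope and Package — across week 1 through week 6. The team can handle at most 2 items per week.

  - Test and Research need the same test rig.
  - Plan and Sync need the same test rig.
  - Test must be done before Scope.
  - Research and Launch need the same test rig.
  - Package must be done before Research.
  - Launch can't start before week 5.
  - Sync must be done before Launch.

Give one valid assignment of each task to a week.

Scope in week 3; Test in week 1; Sync in week 2; Launch in week 5; Package in week 1; Plan in week 3; Research in week 2

Checking: Test(week 1) before Scope(week 3); Sync(week 2) before Launch(week 5); Package(week 1) before Research(week 2); Test(week 1) != Research(week 2); Research(week 2) != Launch(week 5); Plan(week 3) != Sync(week 2); Launch=week 5 in [week 5,week 6]; max 2 per week (cap 2).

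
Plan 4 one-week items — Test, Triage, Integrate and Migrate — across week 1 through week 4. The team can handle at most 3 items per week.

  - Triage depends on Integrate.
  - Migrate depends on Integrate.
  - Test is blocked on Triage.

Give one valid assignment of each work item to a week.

Triage -> week 2; Integrate -> week 1; Test -> week 3; Migrate -> week 2

Checking: Triage(week 2) before Test(week 3); Integrate(week 1) before Migrate(week 2); Integrate(week 1) before Triage(week 2); max 2 per week (cap 3).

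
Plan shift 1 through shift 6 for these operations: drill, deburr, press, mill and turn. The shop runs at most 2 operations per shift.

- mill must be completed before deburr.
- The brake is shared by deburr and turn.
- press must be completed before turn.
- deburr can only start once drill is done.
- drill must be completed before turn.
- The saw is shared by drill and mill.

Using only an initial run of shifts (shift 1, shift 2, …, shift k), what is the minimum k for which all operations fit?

3 shifts

The precedence chain requires at least 2 distinct shifts.
With at most 2 per shift and 5 operations, at least 3 shifts are needed.
3 works (last occupied shift: shift 3): for example mill -> shift 2; deburr -> shift 3; press -> shift 1; drill -> shift 1; turn -> shift 2.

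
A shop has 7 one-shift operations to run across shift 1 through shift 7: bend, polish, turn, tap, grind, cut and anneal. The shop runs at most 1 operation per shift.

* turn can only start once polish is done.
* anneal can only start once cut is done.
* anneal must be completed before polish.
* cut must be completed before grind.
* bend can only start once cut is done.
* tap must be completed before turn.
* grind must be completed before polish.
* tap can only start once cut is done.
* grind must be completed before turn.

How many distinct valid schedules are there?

48

Splitting on polish: it can be shift 4 (6), shift 5 (18), shift 6 (24). Listing each branch's schedules as (bend, turn, tap, grind, cut, anneal) by shift number:
polish=shift 4: (5,7,6,2,1,3) (5,7,6,3,1,2) (6,7,5,2,1,3) (6,7,5,3,1,2) (7,6,5,2,1,3) (7,6,5,3,1,2) — 6.
polish=shift 5: (2,7,6,3,1,4) (2,7,6,4,1,3) (3,7,6,2,1,4) (3,7,6,4,1,2) (4,7,6,2,1,3) (4,7,6,3,1,2) (6,7,2,3,1,4) (6,7,2,4,1,3) (6,7,3,2,1,4) (6,7,3,4,1,2) (6,7,4,2,1,3) (6,7,4,3,1,2) (7,6,2,3,1,4) (7,6,2,4,1,3) (7,6,3,2,1,4) (7,6,3,4,1,2) (7,6,4,2,1,3) (7,6,4,3,1,2) — 18.
polish=shift 6: (2,7,3,4,1,5) (2,7,3,5,1,4) (2,7,4,3,1,5) (2,7,4,5,1,3) (2,7,5,3,1,4) (2,7,5,4,1,3) (3,7,2,4,1,5) (3,7,2,5,1,4) (3,7,4,2,1,5) (3,7,4,5,1,2) (3,7,5,2,1,4) (3,7,5,4,1,2) (4,7,2,3,1,5) (4,7,2,5,1,3) (4,7,3,2,1,5) (4,7,3,5,1,2) (4,7,5,2,1,3) (4,7,5,3,1,2) (5,7,2,3,1,4) (5,7,2,4,1,3) (5,7,3,2,1,4) (5,7,3,4,1,2) (5,7,4,2,1,3) (5,7,4,3,1,2) — 24.
Summing: 6 + 18 + 24 = 48.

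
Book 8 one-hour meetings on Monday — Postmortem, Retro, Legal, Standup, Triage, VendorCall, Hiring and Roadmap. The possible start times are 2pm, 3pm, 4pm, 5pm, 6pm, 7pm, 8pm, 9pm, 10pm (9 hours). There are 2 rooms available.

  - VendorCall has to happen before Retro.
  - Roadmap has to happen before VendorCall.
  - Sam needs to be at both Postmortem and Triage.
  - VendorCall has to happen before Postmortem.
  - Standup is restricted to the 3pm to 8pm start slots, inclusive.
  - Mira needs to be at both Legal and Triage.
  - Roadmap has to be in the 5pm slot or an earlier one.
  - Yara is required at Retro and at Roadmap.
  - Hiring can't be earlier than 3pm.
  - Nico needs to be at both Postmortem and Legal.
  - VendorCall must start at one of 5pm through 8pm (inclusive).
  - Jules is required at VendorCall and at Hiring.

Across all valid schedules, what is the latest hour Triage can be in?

Triage at 10pm is achievable: Roadmap=2pm; Hiring=3pm; Retro=6pm; VendorCall=5pm; Triage=10pm; Legal=2pm; Standup=3pm; Postmortem=6pm.

10pm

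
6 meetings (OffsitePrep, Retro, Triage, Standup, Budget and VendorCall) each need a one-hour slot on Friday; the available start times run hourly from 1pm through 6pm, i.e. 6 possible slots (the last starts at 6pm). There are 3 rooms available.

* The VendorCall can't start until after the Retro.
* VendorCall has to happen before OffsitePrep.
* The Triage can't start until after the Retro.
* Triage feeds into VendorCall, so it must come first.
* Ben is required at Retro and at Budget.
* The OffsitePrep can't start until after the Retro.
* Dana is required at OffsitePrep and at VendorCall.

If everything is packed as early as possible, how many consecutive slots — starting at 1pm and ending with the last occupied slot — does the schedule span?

The precedence chain requires at least 4 distinct slots.
With at most 3 per slot and 6 meetings, at least 2 slots are needed.
4 works (last occupied slot: 4pm): for example Budget in 2pm; VendorCall in 3pm; OffsitePrep in 4pm; Retro in 1pm; Standup in 1pm; Triage in 2pm.

4 slots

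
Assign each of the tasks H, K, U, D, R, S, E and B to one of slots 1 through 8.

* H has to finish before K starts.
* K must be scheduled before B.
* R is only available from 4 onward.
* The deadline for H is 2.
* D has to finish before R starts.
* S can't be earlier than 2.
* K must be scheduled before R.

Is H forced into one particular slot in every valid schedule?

No

H can be 1 (e.g. D in 1; U in 1; K in 2; R in 4; E in 1; B in 3; S in 2; H in 1) or 2 (e.g. K -> 3; H -> 2; U -> 1; E -> 1; S -> 2; B -> 4; R -> 4; D -> 1).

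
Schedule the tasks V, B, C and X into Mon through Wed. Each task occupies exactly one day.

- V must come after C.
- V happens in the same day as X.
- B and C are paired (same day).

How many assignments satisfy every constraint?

Enumerating: V in Tue, C in Mon, X in Tue, B in Mon | X=Wed; C=Mon; B=Mon; V=Wed | C -> Tue; X -> Wed; V -> Wed; B -> Tue.

3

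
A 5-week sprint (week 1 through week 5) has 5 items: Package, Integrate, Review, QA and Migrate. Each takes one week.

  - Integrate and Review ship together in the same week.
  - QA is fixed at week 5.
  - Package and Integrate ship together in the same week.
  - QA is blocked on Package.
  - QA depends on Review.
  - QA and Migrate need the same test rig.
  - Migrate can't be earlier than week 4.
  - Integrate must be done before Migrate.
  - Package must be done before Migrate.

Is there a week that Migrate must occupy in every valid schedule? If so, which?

Migrate's window is week 4–week 5.
QA is fixed at week 5, and Migrate can't share a week with QA.
So Migrate must be week 4.

week 4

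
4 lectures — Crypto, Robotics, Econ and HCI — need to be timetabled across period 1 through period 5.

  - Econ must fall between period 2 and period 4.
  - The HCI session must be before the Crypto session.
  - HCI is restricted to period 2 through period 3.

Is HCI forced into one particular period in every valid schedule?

No

HCI can be period 2 (e.g. Robotics=period 1, Crypto=period 3, HCI=period 2, Econ=period 2) or period 3 (e.g. Crypto in period 4; Robotics in period 1; Econ in period 2; HCI in period 3).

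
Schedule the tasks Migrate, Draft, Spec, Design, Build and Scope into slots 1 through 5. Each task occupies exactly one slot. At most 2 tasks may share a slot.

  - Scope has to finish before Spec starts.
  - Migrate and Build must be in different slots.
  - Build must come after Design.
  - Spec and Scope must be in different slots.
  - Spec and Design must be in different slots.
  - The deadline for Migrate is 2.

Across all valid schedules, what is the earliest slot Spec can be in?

2

Precedence pushes Spec to at least 2.
Spec at 2 is achievable: Draft -> 2, Design -> 3, Spec -> 2, Migrate -> 1, Build -> 4, Scope -> 1.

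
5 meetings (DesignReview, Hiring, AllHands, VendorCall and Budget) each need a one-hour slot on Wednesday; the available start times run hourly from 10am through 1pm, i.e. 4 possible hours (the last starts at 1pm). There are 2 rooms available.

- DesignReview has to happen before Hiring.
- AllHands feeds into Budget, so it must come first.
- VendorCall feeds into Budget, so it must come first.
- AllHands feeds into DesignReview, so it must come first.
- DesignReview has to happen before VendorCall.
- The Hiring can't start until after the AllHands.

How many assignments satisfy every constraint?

Enumerating: Budget -> 1pm, DesignReview -> 11am, Hiring -> 12pm, VendorCall -> 12pm, AllHands -> 10am | DesignReview=11am, Budget=1pm, AllHands=10am, VendorCall=12pm, Hiring=1pm.

2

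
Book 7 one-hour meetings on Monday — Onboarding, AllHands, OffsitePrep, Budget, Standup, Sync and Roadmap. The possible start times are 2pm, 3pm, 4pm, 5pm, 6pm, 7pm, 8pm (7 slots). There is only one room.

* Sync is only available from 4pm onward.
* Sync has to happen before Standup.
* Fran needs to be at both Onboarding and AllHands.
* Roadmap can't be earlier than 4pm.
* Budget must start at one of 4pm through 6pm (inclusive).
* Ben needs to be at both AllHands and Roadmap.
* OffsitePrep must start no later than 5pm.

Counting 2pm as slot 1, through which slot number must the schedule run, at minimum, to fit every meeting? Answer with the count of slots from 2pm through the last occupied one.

The precedence chain requires at least 2 distinct slots.
With at most 1 per slot and 7 meetings, at least 7 slots are needed.
Propagating the time windows through the other constraints, Standup can't land before 5pm — that is slot 4 counting from 2pm — so the schedule must run through at least 4 slots.
7 works (last occupied slot: 8pm): for example Budget -> 4pm, Roadmap -> 6pm, AllHands -> 8pm, Sync -> 5pm, Onboarding -> 3pm, Standup -> 7pm, OffsitePrep -> 2pm.

7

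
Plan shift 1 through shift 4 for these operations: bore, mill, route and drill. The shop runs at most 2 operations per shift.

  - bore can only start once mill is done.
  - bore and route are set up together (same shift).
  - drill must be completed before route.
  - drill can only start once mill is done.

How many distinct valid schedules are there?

Enumerating: bore -> shift 3; mill -> shift 1; route -> shift 3; drill -> shift 2 | route -> shift 4; drill -> shift 2; mill -> shift 1; bore -> shift 4 | bore in shift 4; drill in shift 3; route in shift 4; mill in shift 1 | drill -> shift 3, mill -> shift 2, bore -> shift 4, route -> shift 4.

4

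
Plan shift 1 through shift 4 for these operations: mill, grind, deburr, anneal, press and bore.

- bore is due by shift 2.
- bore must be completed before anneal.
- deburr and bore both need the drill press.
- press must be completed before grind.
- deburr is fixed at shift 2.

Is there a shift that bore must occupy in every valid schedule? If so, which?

Bore's own window allows nothing later than shift 2.
So bore is pinned to shift 1.

shift 1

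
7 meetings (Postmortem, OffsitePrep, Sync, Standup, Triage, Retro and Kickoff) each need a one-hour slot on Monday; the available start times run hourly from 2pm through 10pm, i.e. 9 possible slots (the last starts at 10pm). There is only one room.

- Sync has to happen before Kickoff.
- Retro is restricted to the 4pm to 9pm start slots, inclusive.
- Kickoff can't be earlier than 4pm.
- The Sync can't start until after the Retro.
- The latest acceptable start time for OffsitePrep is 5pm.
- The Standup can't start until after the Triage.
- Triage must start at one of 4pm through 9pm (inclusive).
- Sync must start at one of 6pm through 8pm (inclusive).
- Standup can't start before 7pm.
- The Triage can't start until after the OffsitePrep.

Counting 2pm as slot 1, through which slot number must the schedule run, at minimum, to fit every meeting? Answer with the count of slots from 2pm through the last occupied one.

7

The precedence chain requires at least 3 distinct slots.
With at most 1 per slot and 7 meetings, at least 7 slots are needed.
Standup can't be placed before 7pm — that is slot 6 counting from 2pm — so the schedule must run through at least 6 slots.
7 works (last occupied slot: 8pm): for example Retro -> 5pm; Postmortem -> 3pm; Sync -> 6pm; Standup -> 7pm; Kickoff -> 8pm; OffsitePrep -> 2pm; Triage -> 4pm.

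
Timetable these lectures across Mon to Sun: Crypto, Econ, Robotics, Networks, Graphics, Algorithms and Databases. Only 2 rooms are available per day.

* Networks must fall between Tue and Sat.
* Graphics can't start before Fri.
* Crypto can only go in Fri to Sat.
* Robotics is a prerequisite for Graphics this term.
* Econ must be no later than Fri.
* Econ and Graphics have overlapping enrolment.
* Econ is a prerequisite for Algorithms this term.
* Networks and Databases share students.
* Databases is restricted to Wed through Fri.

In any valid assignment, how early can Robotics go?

Downstream work caps Robotics at Sat.
Robotics at Mon is achievable: Econ -> Mon, Crypto -> Fri, Robotics -> Mon, Networks -> Tue, Graphics -> Fri, Databases -> Wed, Algorithms -> Tue.

Mon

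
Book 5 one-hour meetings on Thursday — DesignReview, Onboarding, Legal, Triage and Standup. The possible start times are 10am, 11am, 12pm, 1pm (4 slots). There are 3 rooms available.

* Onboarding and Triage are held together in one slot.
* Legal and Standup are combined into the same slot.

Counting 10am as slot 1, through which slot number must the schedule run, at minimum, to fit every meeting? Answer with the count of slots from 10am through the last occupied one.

2 slots

With at most 3 per slot and 5 meetings, at least 2 slots are needed.
2 works (last occupied slot: 11am): for example Triage in 10am; DesignReview in 10am; Standup in 11am; Onboarding in 10am; Legal in 11am.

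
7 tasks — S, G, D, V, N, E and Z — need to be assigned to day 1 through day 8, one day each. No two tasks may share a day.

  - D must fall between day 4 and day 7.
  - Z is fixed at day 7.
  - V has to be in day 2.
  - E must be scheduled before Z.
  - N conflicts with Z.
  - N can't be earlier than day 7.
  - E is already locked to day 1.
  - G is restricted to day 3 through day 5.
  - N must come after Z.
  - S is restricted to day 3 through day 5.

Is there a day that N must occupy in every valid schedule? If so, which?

N's window is day 7–day 8.
Z is fixed at day 7, and N can't share a day with Z.
So N must be day 8.

day 8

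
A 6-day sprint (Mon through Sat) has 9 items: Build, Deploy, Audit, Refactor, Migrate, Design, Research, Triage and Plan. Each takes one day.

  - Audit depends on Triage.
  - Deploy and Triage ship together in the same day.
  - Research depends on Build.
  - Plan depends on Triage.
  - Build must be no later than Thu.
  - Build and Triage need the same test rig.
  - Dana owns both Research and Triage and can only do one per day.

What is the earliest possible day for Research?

Tue

Precedence pushes Research to at least Tue.
Research at Tue is achievable: Migrate in Mon; Build in Mon; Design in Mon; Research in Tue; Triage in Wed; Plan in Thu; Refactor in Mon; Audit in Thu; Deploy in Wed.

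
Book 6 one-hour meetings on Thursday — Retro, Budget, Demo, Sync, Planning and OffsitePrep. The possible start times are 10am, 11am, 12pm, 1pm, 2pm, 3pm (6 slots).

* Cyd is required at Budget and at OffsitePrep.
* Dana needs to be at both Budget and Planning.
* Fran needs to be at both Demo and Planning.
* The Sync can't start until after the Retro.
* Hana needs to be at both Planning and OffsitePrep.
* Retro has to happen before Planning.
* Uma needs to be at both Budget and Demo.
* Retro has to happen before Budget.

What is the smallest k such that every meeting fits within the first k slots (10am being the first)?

3

The precedence chain requires at least 2 distinct slots.
Could 2 slots be enough, i.e. nothing placed later than 11am? No: Planning must come after Retro (at 10am or later) → {11am}; Retro must come before Planning (at 11am or earlier) → {10am}; Budget must come after Retro (at 10am or later) → {11am}; Planning can't share with Budget (11am) → nothing is left.
So 2 slots is not enough.
3 works (last occupied slot: 12pm): for example Retro in 10am, Sync in 11am, OffsitePrep in 10am, Planning in 12pm, Demo in 10am, Budget in 11am.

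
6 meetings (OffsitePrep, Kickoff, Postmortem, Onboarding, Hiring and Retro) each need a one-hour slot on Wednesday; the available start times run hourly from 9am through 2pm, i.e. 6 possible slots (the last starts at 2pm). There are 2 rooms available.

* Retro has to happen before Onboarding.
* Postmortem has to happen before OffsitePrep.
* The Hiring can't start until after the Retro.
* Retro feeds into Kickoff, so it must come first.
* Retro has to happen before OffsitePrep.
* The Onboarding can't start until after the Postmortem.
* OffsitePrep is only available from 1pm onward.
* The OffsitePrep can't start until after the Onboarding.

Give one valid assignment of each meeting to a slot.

Onboarding=10am, Kickoff=10am, Hiring=11am, Retro=9am, OffsitePrep=1pm, Postmortem=9am

Checking: Onboarding(10am) before OffsitePrep(1pm); Postmortem(9am) before OffsitePrep(1pm); Retro(9am) before Kickoff(10am); Retro(9am) before Onboarding(10am); Retro(9am) before Hiring(11am); Retro(9am) before OffsitePrep(1pm); Postmortem(9am) before Onboarding(10am); OffsitePrep=1pm in [1pm,2pm]; max 2 per slot (cap 2).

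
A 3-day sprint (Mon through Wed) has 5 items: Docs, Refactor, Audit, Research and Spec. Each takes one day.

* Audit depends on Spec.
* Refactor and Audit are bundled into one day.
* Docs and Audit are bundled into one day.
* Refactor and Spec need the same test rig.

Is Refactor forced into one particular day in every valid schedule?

Refactor can be Tue (e.g. Audit=Tue; Refactor=Tue; Docs=Tue; Research=Mon; Spec=Mon) or Wed (e.g. Research -> Mon; Audit -> Wed; Spec -> Mon; Docs -> Wed; Refactor -> Wed).

No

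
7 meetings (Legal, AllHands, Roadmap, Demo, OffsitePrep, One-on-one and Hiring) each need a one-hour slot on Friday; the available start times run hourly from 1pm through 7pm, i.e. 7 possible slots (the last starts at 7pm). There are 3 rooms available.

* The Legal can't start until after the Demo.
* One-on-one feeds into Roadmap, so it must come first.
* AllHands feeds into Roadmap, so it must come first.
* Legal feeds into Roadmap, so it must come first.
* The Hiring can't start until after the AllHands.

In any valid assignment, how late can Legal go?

6pm

Precedence pushes Legal to at least 2pm; downstream work caps Legal at 6pm.
Legal at 6pm is achievable: Legal in 6pm, Roadmap in 7pm, One-on-one in 1pm, OffsitePrep in 2pm, Demo in 1pm, AllHands in 1pm, Hiring in 2pm.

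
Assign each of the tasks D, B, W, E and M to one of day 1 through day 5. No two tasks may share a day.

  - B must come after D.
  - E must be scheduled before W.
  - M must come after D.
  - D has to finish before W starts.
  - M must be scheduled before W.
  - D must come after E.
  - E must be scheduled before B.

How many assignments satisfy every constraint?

3

Enumerating: D -> day 2; E -> day 1; W -> day 4; M -> day 3; B -> day 5 | M=day 4, W=day 5, D=day 2, B=day 3, E=day 1 | E -> day 1, W -> day 5, B -> day 4, M -> day 3, D -> day 2.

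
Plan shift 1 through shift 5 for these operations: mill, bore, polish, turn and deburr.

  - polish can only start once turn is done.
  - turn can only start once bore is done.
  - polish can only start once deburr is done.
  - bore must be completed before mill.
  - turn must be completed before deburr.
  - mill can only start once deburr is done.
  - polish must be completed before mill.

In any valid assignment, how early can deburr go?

shift 3

Precedence pushes deburr to at least shift 3; downstream work caps deburr at shift 3.
deburr at shift 3 is achievable: mill -> shift 5; bore -> shift 1; polish -> shift 4; turn -> shift 2; deburr -> shift 3.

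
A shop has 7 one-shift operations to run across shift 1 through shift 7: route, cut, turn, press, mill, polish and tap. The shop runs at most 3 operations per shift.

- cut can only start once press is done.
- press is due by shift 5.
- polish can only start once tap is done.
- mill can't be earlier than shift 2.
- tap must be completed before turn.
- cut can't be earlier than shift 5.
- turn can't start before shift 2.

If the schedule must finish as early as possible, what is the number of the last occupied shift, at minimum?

The precedence chain requires at least 2 distinct shifts.
With at most 3 per shift and 7 operations, at least 3 shifts are needed.
cut can't be placed before shift 5, so the schedule must run through at least shift 5.
5 works (last occupied shift: shift 5): for example turn in shift 2; cut in shift 5; mill in shift 2; tap in shift 1; polish in shift 2; press in shift 1; route in shift 1.

shift 5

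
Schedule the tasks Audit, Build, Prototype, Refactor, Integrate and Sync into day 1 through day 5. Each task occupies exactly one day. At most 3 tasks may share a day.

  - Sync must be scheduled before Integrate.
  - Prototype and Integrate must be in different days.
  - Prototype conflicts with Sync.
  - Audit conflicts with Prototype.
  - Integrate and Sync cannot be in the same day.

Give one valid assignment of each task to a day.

Audit=day 1, Build=day 1, Integrate=day 2, Prototype=day 3, Refactor=day 2, Sync=day 1

Checking: Sync(day 1) before Integrate(day 2); Prototype(day 3) != Sync(day 1); Audit(day 1) != Prototype(day 3); Integrate(day 2) != Sync(day 1); Prototype(day 3) != Integrate(day 2); max 3 per day (cap 3).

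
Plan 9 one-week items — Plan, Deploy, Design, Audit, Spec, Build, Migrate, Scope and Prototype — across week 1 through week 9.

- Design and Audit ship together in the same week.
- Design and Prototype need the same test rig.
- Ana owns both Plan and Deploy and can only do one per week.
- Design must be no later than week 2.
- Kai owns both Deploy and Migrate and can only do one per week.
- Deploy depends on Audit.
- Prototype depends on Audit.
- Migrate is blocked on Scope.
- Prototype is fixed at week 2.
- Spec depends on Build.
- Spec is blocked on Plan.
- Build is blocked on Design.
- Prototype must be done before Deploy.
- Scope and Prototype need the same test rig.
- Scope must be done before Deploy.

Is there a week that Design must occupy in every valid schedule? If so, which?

Design's window is week 1–week 2.
Prototype is fixed at week 2, and Design can't share a week with Prototype.
So Design must be week 1.

week 1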